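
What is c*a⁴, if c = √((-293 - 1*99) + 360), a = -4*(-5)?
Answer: 640000*I*√2 ≈ 9.051e+5*I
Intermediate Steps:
a = 20
c = 4*I*√2 (c = √((-293 - 99) + 360) = √(-392 + 360) = √(-32) = 4*I*√2 ≈ 5.6569*I)
c*a⁴ = (4*I*√2)*20⁴ = (4*I*√2)*160000 = 640000*I*√2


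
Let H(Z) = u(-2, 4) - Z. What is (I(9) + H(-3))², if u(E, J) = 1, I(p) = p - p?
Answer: 16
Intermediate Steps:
I(p) = 0
H(Z) = 1 - Z
(I(9) + H(-3))² = (0 + (1 - 1*(-3)))² = (0 + (1 + 3))² = (0 + 4)² = 4² = 16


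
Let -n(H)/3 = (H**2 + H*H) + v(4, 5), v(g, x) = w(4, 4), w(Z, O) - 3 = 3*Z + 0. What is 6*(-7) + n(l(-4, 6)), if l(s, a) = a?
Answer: -303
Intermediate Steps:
w(Z, O) = 3 + 3*Z (w(Z, O) = 3 + (3*Z + 0) = 3 + 3*Z)
v(g, x) = 15 (v(g, x) = 3 + 3*4 = 3 + 12 = 15)
n(H) = -45 - 6*H**2 (n(H) = -3*((H**2 + H*H) + 15) = -3*((H**2 + H**2) + 15) = -3*(2*H**2 + 15) = -3*(15 + 2*H**2) = -45 - 6*H**2)
6*(-7) + n(l(-4, 6)) = 6*(-7) + (-45 - 6*6**2) = -42 + (-45 - 6*36) = -42 + (-45 - 216) = -42 - 261 = -303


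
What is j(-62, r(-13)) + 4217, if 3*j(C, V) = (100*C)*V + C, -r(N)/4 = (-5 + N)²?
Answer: 8047789/3 ≈ 2.6826e+6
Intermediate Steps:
r(N) = -4*(-5 + N)²
j(C, V) = C/3 + 100*C*V/3 (j(C, V) = ((100*C)*V + C)/3 = (100*C*V + C)/3 = (C + 100*C*V)/3 = C/3 + 100*C*V/3)
j(-62, r(-13)) + 4217 = (⅓)*(-62)*(1 + 100*(-4*(-5 - 13)²)) + 4217 = (⅓)*(-62)*(1 + 100*(-4*(-18)²)) + 4217 = (⅓)*(-62)*(1 + 100*(-4*324)) + 4217 = (⅓)*(-62)*(1 + 100*(-1296)) + 4217 = (⅓)*(-62)*(1 - 129600) + 4217 = (⅓)*(-62)*(-129599) + 4217 = 8035138/3 + 4217 = 8047789/3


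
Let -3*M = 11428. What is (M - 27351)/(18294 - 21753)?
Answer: 93481/10377 ≈ 9.0085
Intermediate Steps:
M = -11428/3 (M = -1/3*11428 = -11428/3 ≈ -3809.3)
(M - 27351)/(18294 - 21753) = (-11428/3 - 27351)/(18294 - 21753) = -93481/3/(-3459) = -93481/3*(-1/3459) = 93481/10377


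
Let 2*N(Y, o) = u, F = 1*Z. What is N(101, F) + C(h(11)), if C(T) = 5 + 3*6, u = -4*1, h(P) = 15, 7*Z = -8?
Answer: 21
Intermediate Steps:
Z = -8/7 (Z = (⅐)*(-8) = -8/7 ≈ -1.1429)
F = -8/7 (F = 1*(-8/7) = -8/7 ≈ -1.1429)
u = -4
N(Y, o) = -2 (N(Y, o) = (½)*(-4) = -2)
C(T) = 23 (C(T) = 5 + 18 = 23)
N(101, F) + C(h(11)) = -2 + 23 = 21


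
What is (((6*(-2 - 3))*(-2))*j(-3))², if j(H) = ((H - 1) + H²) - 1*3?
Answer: 14400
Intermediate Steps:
j(H) = -4 + H + H² (j(H) = ((-1 + H) + H²) - 3 = (-1 + H + H²) - 3 = -4 + H + H²)
(((6*(-2 - 3))*(-2))*j(-3))² = (((6*(-2 - 3))*(-2))*(-4 - 3 + (-3)²))² = (((6*(-5))*(-2))*(-4 - 3 + 9))² = (-30*(-2)*2)² = (60*2)² = 120² = 14400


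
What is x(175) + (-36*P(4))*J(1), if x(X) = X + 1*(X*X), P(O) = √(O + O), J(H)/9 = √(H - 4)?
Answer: 30800 - 648*I*√6 ≈ 30800.0 - 1587.3*I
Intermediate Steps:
J(H) = 9*√(-4 + H) (J(H) = 9*√(H - 4) = 9*√(-4 + H))
P(O) = √2*√O (P(O) = √(2*O) = √2*√O)
x(X) = X + X² (x(X) = X + 1*X² = X + X²)
x(175) + (-36*P(4))*J(1) = 175*(1 + 175) + (-36*√2*√4)*(9*√(-4 + 1)) = 175*176 + (-36*√2*2)*(9*√(-3)) = 30800 + (-72*√2)*(9*(I*√3)) = 30800 + (-72*√2)*(9*I*√3) = 30800 - 648*I*√6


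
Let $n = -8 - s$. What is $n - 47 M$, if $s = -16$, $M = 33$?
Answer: $-1543$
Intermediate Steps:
$n = 8$ ($n = -8 - -16 = -8 + 16 = 8$)
$n - 47 M = 8 - 1551 = -1543$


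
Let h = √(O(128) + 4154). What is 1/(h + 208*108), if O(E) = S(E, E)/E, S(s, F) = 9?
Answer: 2875392/64592274167 - 8*√1063442/64592274167 ≈ 4.4388e-5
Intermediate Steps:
O(E) = 9/E
h = √1063442/16 (h = √(9/128 + 4154) = √(531721/128) = √1063442/16 ≈ 64.452)
1/(h + 208*108) = 1/(√1063442/16 + 208*108) = 1/(√1063442/16 + 22464) = 1/(22464 + √1063442/16)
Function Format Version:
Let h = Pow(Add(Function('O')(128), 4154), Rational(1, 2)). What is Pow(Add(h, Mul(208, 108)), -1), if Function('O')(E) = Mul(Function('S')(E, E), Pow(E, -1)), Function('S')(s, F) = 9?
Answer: Add(Rational(2875392, 64592274167), Mul(Rational(-8, 64592274167), Pow(1063442, Rational(1, 2)))) ≈ 4.4388e-5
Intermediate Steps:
Function('O')(E) = Mul(9, Pow(E, -1))
h = Mul(Rational(1, 16), Pow(1063442, Rational(1, 2))) (h = Pow(Add(Mul(9, Pow(128, -1)), 4154), Rational(1, 2)) = Pow(Add(Mul(9, Rational(1, 128)), 4154), Rational(1, 2)) = Pow(Add(Rational(9, 128), 4154), Rational(1, 2)) = Pow(Rational(531721, 128), Rational(1, 2)) = Mul(Rational(1, 16), Pow(1063442, Rational(1, 2))) ≈ 64.452)
Pow(Add(h, Mul(208, 108)), -1) = Pow(Add(Mul(Rational(1, 16), Pow(1063442, Rational(1, 2))), Mul(208, 108)), -1) = Pow(Add(Mul(Rational(1, 16), Pow(1063442, Rational(1, 2))), 22464), -1) = Pow(Add(22464, Mul(Rational(1, 16), Pow(1063442, Rational(1, 2)))), -1)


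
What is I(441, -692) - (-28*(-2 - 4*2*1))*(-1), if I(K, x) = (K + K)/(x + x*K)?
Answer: 42820519/152932 ≈ 280.00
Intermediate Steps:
I(K, x) = 2*K/(x + K*x) (I(K, x) = (2*K)/(x + K*x) = 2*K/(x + K*x))
I(441, -692) - (-28*(-2 - 4*2*1))*(-1) = 2*441/(-692*(1 + 441)) - (-28*(-2 - 4*2*1))*(-1) = 2*441*(-1/692)/442 - (-28*(-2 - 8*1))*(-1) = 2*441*(-1/692)*(1/442) - (-28*(-2 - 8))*(-1) = -441/152932 - (-28*(-10))*(-1) = -441/152932 - (-7*(-40))*(-1) = -441/152932 - 280*(-1) = -441/152932 - 1*(-280) = -441/152932 + 280 = 42820519/152932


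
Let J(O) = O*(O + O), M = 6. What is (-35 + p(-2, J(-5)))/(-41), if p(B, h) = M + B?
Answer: 31/41 ≈ 0.75610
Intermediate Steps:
J(O) = 2*O² (J(O) = O*(2*O) = 2*O²)
p(B, h) = 6 + B
(-35 + p(-2, J(-5)))/(-41) = (-35 + (6 - 2))/(-41) = -(-35 + 4)/41 = -1/41*(-31) = 31/41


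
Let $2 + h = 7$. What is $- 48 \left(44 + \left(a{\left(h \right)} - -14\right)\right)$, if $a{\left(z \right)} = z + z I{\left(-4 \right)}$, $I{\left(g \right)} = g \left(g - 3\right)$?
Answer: $-9744$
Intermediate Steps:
$h = 5$ ($h = -2 + 7 = 5$)
$I{\left(g \right)} = g \left(-3 + g\right)$
$a{\left(z \right)} = 29 z$ ($a{\left(z \right)} = z + z \left(- 4 \left(-3 - 4\right)\right) = z + z \left(\left(-4\right) \left(-7\right)\right) = z + z 28 = z + 28 z = 29 z$)
$- 48 \left(44 + \left(a{\left(h \right)} - -14\right)\right) = - 48 \left(44 + \left(29 \cdot 5 - -14\right)\right) = - 48 \left(44 + \left(145 + 14\right)\right) = - 48 \left(44 + 159\right) = \left(-48\right) 203 = -9744$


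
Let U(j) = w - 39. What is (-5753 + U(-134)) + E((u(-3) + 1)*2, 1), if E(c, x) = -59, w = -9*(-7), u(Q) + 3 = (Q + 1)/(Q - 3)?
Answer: -5788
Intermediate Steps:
u(Q) = -3 + (1 + Q)/(-3 + Q) (u(Q) = -3 + (Q + 1)/(Q - 3) = -3 + (1 + Q)/(-3 + Q))
w = 63
U(j) = 24 (U(j) = 63 - 39 = 24)
(-5753 + U(-134)) + E((u(-3) + 1)*2, 1) = (-5753 + 24) - 59 = -5729 - 59 = -5788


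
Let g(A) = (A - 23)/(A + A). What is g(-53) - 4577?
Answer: -242543/53 ≈ -4576.3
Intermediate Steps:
g(A) = (-23 + A)/(2*A) (g(A) = (-23 + A)/((2*A)) = (-23 + A)*(1/(2*A)) = (-23 + A)/(2*A))
g(-53) - 4577 = (1/2)*(-23 - 53)/(-53) - 4577 = (1/2)*(-1/53)*(-76) - 4577 = 38/53 - 4577 = -242543/53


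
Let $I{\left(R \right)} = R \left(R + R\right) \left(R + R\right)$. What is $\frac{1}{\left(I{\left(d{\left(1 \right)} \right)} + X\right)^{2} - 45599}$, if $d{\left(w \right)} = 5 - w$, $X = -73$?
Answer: $- \frac{1}{12110} \approx -8.2576 \cdot 10^{-5}$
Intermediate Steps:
$I{\left(R \right)} = 4 R^{3}$ ($I{\left(R \right)} = R 2 R 2 R = 2 R^{2} \cdot 2 R = 4 R^{3}$)
$\frac{1}{\left(I{\left(d{\left(1 \right)} \right)} + X\right)^{2} - 45599} = \frac{1}{\left(4 \left(5 - 1\right)^{3} - 73\right)^{2} - 45599} = \frac{1}{\left(4 \cdot 4^{3} - 73\right)^{2} - 45599} = \frac{1}{\left(4 \cdot 64 - 73\right)^{2} - 45599} = \frac{1}{\left(256 - 73\right)^{2} - 45599} = \frac{1}{183^{2} - 45599} = \frac{1}{33489 - 45599} = \frac{1}{-12110} = - \frac{1}{12110}$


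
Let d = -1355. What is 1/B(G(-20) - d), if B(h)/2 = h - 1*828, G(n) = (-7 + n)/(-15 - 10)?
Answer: 25/26404 ≈ 0.00094683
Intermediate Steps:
G(n) = 7/25 - n/25 (G(n) = (-7 + n)/(-25) = (-7 + n)*(-1/25) = 7/25 - n/25)
B(h) = -1656 + 2*h (B(h) = 2*(h - 1*828) = 2*(h - 828) = 2*(-828 + h) = -1656 + 2*h)
1/B(G(-20) - d) = 1/(-1656 + 2*((7/25 - 1/25*(-20)) - 1*(-1355))) = 1/(-1656 + 2*((7/25 + ⅘) + 1355)) = 1/(-1656 + 2*(27/25 + 1355)) = 1/(-1656 + 2*(33902/25)) = 1/(-1656 + 67804/25) = 1/(26404/25) = 25/26404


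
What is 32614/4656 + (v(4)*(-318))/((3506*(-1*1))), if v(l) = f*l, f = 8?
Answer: 40431035/4080984 ≈ 9.9072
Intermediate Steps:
v(l) = 8*l
32614/4656 + (v(4)*(-318))/((3506*(-1*1))) = 32614/4656 + ((8*4)*(-318))/((3506*(-1*1))) = 32614*(1/4656) + (32*(-318))/((3506*(-1))) = 16307/2328 - 10176/(-3506) = 16307/2328 - 10176*(-1/3506) = 16307/2328 + 5088/1753 = 40431035/4080984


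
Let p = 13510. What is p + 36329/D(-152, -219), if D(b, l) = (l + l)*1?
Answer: 5881051/438 ≈ 13427.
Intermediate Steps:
D(b, l) = 2*l (D(b, l) = (2*l)*1 = 2*l)
p + 36329/D(-152, -219) = 13510 + 36329/((2*(-219))) = 13510 + 36329/(-438) = 13510 + 36329*(-1/438) = 13510 - 36329/438 = 5881051/438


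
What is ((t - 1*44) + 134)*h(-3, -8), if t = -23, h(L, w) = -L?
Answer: 201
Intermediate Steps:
((t - 1*44) + 134)*h(-3, -8) = ((-23 - 1*44) + 134)*(-1*(-3)) = ((-23 - 44) + 134)*3 = (-67 + 134)*3 = 67*3 = 201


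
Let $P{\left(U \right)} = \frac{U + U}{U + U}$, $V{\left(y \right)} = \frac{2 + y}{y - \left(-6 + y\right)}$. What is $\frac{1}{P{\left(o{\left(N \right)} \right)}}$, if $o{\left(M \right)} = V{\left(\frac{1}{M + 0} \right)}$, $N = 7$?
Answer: $1$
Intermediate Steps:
$V{\left(y \right)} = \frac{1}{3} + \frac{y}{6}$ ($V{\left(y \right)} = \frac{2 + y}{6} = \left(2 + y\right) \frac{1}{6} = \frac{1}{3} + \frac{y}{6}$)
$o{\left(M \right)} = \frac{1}{3} + \frac{1}{6 M}$ ($o{\left(M \right)} = \frac{1}{3} + \frac{1}{6 \left(M + 0\right)} = \frac{1}{3} + \frac{1}{6 M}$)
$P{\left(U \right)} = 1$ ($P{\left(U \right)} = \frac{2 U}{2 U} = 2 U \frac{1}{2 U} = 1$)
$\frac{1}{P{\left(o{\left(N \right)} \right)}} = 1^{-1} = 1$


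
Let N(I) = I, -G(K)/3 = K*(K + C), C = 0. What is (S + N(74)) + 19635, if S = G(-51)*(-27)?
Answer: 230390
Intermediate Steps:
G(K) = -3*K**2 (G(K) = -3*K*(K + 0) = -3*K*K = -3*K**2)
S = 210681 (S = -3*(-51)**2*(-27) = -3*2601*(-27) = -7803*(-27) = 210681)
(S + N(74)) + 19635 = (210681 + 74) + 19635 = 210755 + 19635 = 230390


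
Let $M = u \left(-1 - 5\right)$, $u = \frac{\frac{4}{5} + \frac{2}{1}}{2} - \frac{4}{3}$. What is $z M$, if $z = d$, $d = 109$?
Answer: $- \frac{218}{5} \approx -43.6$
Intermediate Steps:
$z = 109$
$u = \frac{1}{15}$ ($u = \left(4 \cdot \frac{1}{5} + 2 \cdot 1\right) \frac{1}{2} - \frac{4}{3} = \left(\frac{4}{5} + 2\right) \frac{1}{2} - \frac{4}{3} = \frac{14}{5} \cdot \frac{1}{2} - \frac{4}{3} = \frac{7}{5} - \frac{4}{3} = \frac{1}{15} \approx 0.066667$)
$M = - \frac{2}{5}$ ($M = \frac{-1 - 5}{15} = \frac{1}{15} \left(-6\right) = - \frac{2}{5} \approx -0.4$)
$z M = 109 \left(- \frac{2}{5}\right) = - \frac{218}{5}$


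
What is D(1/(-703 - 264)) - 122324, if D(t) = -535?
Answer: -122859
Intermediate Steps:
D(1/(-703 - 264)) - 122324 = -535 - 122324 = -122859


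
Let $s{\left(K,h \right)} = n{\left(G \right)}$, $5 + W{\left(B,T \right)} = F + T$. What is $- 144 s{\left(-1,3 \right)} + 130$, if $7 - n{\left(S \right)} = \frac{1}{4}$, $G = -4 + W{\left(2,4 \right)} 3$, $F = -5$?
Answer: $-842$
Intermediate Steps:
$W{\left(B,T \right)} = -10 + T$ ($W{\left(B,T \right)} = -5 + \left(-5 + T\right) = -10 + T$)
$G = -22$ ($G = -4 + \left(-10 + 4\right) 3 = -4 - 18 = -22$)
$n{\left(S \right)} = \frac{27}{4}$ ($n{\left(S \right)} = 7 - \frac{1}{4} = \frac{27}{4}$)
$s{\left(K,h \right)} = \frac{27}{4}$
$- 144 s{\left(-1,3 \right)} + 130 = \left(-144\right) \frac{27}{4} + 130 = -972 + 130 = -842$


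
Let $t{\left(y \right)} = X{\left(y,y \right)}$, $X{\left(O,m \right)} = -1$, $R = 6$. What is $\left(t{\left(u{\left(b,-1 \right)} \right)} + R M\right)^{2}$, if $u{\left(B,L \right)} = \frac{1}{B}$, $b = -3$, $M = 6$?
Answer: $1225$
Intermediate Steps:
$t{\left(y \right)} = -1$
$\left(t{\left(u{\left(b,-1 \right)} \right)} + R M\right)^{2} = \left(-1 + 6 \cdot 6\right)^{2} = \left(-1 + 36\right)^{2} = 35^{2} = 1225$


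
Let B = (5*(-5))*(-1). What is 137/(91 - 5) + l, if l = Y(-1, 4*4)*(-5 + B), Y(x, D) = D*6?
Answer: 165257/86 ≈ 1921.6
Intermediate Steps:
Y(x, D) = 6*D
B = 25 (B = -25*(-1) = 25)
l = 1920 (l = (6*(4*4))*(-5 + 25) = (6*16)*20 = 96*20 = 1920)
137/(91 - 5) + l = 137/(91 - 5) + 1920 = 137/86 + 1920 = 165257/86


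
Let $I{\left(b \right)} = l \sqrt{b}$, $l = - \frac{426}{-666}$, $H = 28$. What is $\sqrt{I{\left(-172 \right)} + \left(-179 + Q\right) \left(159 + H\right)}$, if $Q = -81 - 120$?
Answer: $\frac{\sqrt{-875530260 + 15762 i \sqrt{43}}}{111} \approx 0.015735 + 266.57 i$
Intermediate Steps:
$Q = -201$ ($Q = -81 - 120 = -201$)
$l = \frac{71}{111}$ ($l = \left(-426\right) \left(- \frac{1}{666}\right) = \frac{71}{111} \approx 0.63964$)
$I{\left(b \right)} = \frac{71 \sqrt{b}}{111}$
$\sqrt{I{\left(-172 \right)} + \left(-179 + Q\right) \left(159 + H\right)} = \sqrt{\frac{71 \sqrt{-172}}{111} + \left(-179 - 201\right) \left(159 + 28\right)} = \sqrt{\frac{71 \cdot 2 i \sqrt{43}}{111} - 71060} = \sqrt{\frac{142 i \sqrt{43}}{111} - 71060} = \sqrt{-71060 + \frac{142 i \sqrt{43}}{111}}$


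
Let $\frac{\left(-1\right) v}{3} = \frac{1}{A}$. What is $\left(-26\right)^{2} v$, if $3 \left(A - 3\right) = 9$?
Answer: $-338$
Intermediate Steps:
$A = 6$ ($A = 3 + \frac{1}{3} \cdot 9 = 3 + 3 = 6$)
$v = - \frac{1}{2}$ ($v = - \frac{3}{6} = \left(-3\right) \frac{1}{6} = - \frac{1}{2} \approx -0.5$)
$\left(-26\right)^{2} v = \left(-26\right)^{2} \left(- \frac{1}{2}\right) = 676 \left(- \frac{1}{2}\right) = -338$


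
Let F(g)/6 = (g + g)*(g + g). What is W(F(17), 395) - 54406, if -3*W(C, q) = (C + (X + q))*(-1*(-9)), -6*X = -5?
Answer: -152803/2 ≈ -76402.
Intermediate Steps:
X = 5/6 (X = -1/6*(-5) = 5/6 ≈ 0.83333)
F(g) = 24*g**2 (F(g) = 6*((g + g)*(g + g)) = 6*((2*g)*(2*g)) = 6*(4*g**2) = 24*g**2)
W(C, q) = -5/2 - 3*C - 3*q (W(C, q) = -(C + (5/6 + q))*(-1*(-9))/3 = -(5/6 + C + q)*9/3 = -(15/2 + 9*C + 9*q)/3 = -5/2 - 3*C - 3*q)
W(F(17), 395) - 54406 = (-5/2 - 72*17**2 - 3*395) - 54406 = (-5/2 - 72*289 - 1185) - 54406 = (-5/2 - 3*6936 - 1185) - 54406 = (-5/2 - 20808 - 1185) - 54406 = -43991/2 - 54406 = -152803/2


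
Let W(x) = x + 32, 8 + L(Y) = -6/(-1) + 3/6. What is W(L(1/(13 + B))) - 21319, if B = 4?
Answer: -42577/2 ≈ -21289.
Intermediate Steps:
L(Y) = -3/2 (L(Y) = -8 + (-6/(-1) + 3/6) = -8 + (-6*(-1) + 3*(⅙)) = -8 + (6 + ½) = -8 + 13/2 = -3/2)
W(x) = 32 + x
W(L(1/(13 + B))) - 21319 = (32 - 3/2) - 21319 = 61/2 - 21319 = -42577/2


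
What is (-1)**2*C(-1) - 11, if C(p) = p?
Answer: -12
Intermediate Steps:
(-1)**2*C(-1) - 11 = (-1)**2*(-1) - 11 = 1*(-1) - 11 = -1 - 11 = -12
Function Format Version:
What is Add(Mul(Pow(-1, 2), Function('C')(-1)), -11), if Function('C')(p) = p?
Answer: -12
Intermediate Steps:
Add(Mul(Pow(-1, 2), Function('C')(-1)), -11) = Add(Mul(Pow(-1, 2), -1), -11) = Add(Mul(1, -1), -11) = Add(-1, -11) = -12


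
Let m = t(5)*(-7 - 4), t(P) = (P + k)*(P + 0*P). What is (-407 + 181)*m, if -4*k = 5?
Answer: 93225/2 ≈ 46613.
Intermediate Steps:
k = -5/4 (k = -¼*5 = -5/4 ≈ -1.2500)
t(P) = P*(-5/4 + P) (t(P) = (P - 5/4)*(P + 0*P) = (-5/4 + P)*(P + 0) = (-5/4 + P)*P = P*(-5/4 + P))
m = -825/4 (m = ((¼)*5*(-5 + 4*5))*(-7 - 4) = ((¼)*5*(-5 + 20))*(-11) = ((¼)*5*15)*(-11) = (75/4)*(-11) = -825/4 ≈ -206.25)
(-407 + 181)*m = (-407 + 181)*(-825/4) = -226*(-825/4) = 93225/2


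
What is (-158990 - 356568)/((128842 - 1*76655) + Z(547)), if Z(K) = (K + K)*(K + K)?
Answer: -515558/1249023 ≈ -0.41277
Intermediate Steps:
Z(K) = 4*K² (Z(K) = (2*K)*(2*K) = 4*K²)
(-158990 - 356568)/((128842 - 1*76655) + Z(547)) = (-158990 - 356568)/((128842 - 1*76655) + 4*547²) = -515558/((128842 - 76655) + 4*299209) = -515558/(52187 + 1196836) = -515558/1249023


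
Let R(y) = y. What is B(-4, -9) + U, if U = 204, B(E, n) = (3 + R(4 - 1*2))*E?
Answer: 184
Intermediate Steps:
B(E, n) = 5*E (B(E, n) = (3 + (4 - 1*2))*E = (3 + (4 - 2))*E = (3 + 2)*E = 5*E)
B(-4, -9) + U = 5*(-4) + 204 = -20 + 204 = 184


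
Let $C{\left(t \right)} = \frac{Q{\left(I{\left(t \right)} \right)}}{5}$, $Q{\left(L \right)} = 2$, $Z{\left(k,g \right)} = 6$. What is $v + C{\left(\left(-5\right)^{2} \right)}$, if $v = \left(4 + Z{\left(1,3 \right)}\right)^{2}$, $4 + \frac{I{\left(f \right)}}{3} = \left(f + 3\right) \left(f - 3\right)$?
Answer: $\frac{502}{5} \approx 100.4$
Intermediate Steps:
$I{\left(f \right)} = -12 + 3 \left(-3 + f\right) \left(3 + f\right)$ ($I{\left(f \right)} = -12 + 3 \left(f + 3\right) \left(f - 3\right) = -12 + 3 \left(3 + f\right) \left(-3 + f\right) = -12 + 3 \left(-3 + f\right) \left(3 + f\right)$)
$C{\left(t \right)} = \frac{2}{5}$
$v = 100$ ($v = \left(4 + 6\right)^{2} = 10^{2} = 100$)
$v + C{\left(\left(-5\right)^{2} \right)} = 100 + \frac{2}{5} = \frac{502}{5}$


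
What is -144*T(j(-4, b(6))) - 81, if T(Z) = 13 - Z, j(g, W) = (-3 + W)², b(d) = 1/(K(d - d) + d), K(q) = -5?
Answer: -1377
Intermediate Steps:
b(d) = 1/(-5 + d)
-144*T(j(-4, b(6))) - 81 = -144*(13 - (-3 + 1/(-5 + 6))²) - 81 = -144*(13 - (-3 + 1/1)²) - 81 = -144*(13 - (-3 + 1)²) - 81 = -144*(13 - 1*(-2)²) - 81 = -144*(13 - 1*4) - 81 = -144*(13 - 4) - 81 = -144*9 - 81 = -1296 - 81 = -1377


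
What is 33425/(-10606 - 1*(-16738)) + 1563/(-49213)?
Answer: 233622887/43110588 ≈ 5.4192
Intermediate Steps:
33425/(-10606 - 1*(-16738)) + 1563/(-49213) = 33425/(-10606 + 16738) + 1563*(-1/49213) = 33425/6132 - 1563/49213 = 33425*(1/6132) - 1563/49213 = 4775/876 - 1563/49213 = 233622887/43110588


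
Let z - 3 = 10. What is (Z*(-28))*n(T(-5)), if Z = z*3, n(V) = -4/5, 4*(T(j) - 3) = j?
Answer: 4368/5 ≈ 873.60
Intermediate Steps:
z = 13 (z = 3 + 10 = 13)
T(j) = 3 + j/4
n(V) = -4/5 (n(V) = -4*1/5 = -4/5)
Z = 39 (Z = 13*3 = 39)
(Z*(-28))*n(T(-5)) = (39*(-28))*(-4/5) = -1092*(-4/5) = 4368/5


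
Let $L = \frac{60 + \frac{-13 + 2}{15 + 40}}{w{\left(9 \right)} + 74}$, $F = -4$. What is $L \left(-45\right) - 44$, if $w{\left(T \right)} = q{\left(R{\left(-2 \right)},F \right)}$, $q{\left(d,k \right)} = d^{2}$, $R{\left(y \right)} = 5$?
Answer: $- \frac{783}{11} \approx -71.182$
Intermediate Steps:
$w{\left(T \right)} = 25$ ($w{\left(T \right)} = 5^{2} = 25$)
$L = \frac{299}{495}$ ($L = \frac{60 + \frac{-13 + 2}{15 + 40}}{25 + 74} = \frac{60 - \frac{11}{55}}{99} = \left(60 - \frac{1}{5}\right) \frac{1}{99} = \frac{299}{5} \cdot \frac{1}{99} = \frac{299}{495} \approx 0.60404$)
$L \left(-45\right) - 44 = \frac{299}{495} \left(-45\right) - 44 = - \frac{299}{11} - 44 = - \frac{783}{11}$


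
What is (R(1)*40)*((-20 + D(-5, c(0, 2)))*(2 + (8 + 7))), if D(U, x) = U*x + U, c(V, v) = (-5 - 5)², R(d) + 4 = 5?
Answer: -357000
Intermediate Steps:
R(d) = 1 (R(d) = -4 + 5 = 1)
c(V, v) = 100 (c(V, v) = (-10)² = 100)
D(U, x) = U + U*x
(R(1)*40)*((-20 + D(-5, c(0, 2)))*(2 + (8 + 7))) = (1*40)*((-20 - 5*(1 + 100))*(2 + (8 + 7))) = 40*((-20 - 5*101)*(2 + 15)) = 40*((-20 - 505)*17) = 40*(-525*17) = 40*(-8925) = -357000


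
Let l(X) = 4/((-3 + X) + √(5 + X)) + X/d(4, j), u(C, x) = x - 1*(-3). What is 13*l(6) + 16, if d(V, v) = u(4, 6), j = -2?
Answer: -160/3 + 26*√11 ≈ 32.899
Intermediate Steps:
u(C, x) = 3 + x (u(C, x) = x + 3 = 3 + x)
d(V, v) = 9 (d(V, v) = 3 + 6 = 9)
l(X) = 4/(-3 + X + √(5 + X)) + X/9 (l(X) = 4/((-3 + X) + √(5 + X)) + X/9 = 4/(-3 + X + √(5 + X)) + X*(⅑) = 4/(-3 + X + √(5 + X)) + X/9)
13*l(6) + 16 = 13*((36 + 6² - 3*6 + 6*√(5 + 6))/(9*(-3 + 6 + √(5 + 6)))) + 16 = 13*((36 + 36 - 18 + 6*√11)/(9*(-3 + 6 + √11))) + 16 = 13*((54 + 6*√11)/(9*(3 + √11))) + 16 = 13*(54 + 6*√11)/(9*(3 + √11)) + 16 = 16 + 13*(54 + 6*√11)/(9*(3 + √11))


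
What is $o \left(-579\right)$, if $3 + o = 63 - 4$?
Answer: $-32424$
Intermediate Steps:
$o = 56$ ($o = -3 + \left(63 - 4\right) = -3 + 59 = 56$)
$o \left(-579\right) = 56 \left(-579\right) = -32424$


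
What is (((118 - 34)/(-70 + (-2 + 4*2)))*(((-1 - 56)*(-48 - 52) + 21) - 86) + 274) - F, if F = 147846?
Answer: -2479487/16 ≈ -1.5497e+5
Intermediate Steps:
(((118 - 34)/(-70 + (-2 + 4*2)))*(((-1 - 56)*(-48 - 52) + 21) - 86) + 274) - F = (((118 - 34)/(-70 + (-2 + 4*2)))*(((-1 - 56)*(-48 - 52) + 21) - 86) + 274) - 1*147846 = ((84/(-70 + (-2 + 8)))*((-57*(-100) + 21) - 86) + 274) - 147846 = ((84/(-70 + 6))*((5700 + 21) - 86) + 274) - 147846 = ((84/(-64))*(5721 - 86) + 274) - 147846 = ((84*(-1/64))*5635 + 274) - 147846 = (-21/16*5635 + 274) - 147846 = (-118335/16 + 274) - 147846 = -113951/16 - 147846 = -2479487/16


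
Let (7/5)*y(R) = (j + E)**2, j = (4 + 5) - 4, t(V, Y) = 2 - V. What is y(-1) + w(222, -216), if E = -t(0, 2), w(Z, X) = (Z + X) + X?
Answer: -1425/7 ≈ -203.57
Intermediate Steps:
w(Z, X) = Z + 2*X (w(Z, X) = (X + Z) + X = Z + 2*X)
j = 5 (j = 9 - 4 = 5)
E = -2 (E = -(2 - 1*0) = -(2 + 0) = -1*2 = -2)
y(R) = 45/7 (y(R) = 5*(5 - 2)**2/7 = (5/7)*3**2 = (5/7)*9 = 45/7)
y(-1) + w(222, -216) = 45/7 + (222 + 2*(-216)) = 45/7 + (222 - 432) = 45/7 - 210 = -1425/7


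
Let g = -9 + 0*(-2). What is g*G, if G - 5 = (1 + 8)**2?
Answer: -774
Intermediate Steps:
G = 86 (G = 5 + (1 + 8)**2 = 5 + 9**2 = 5 + 81 = 86)
g = -9 (g = -9 + 0 = -9)
g*G = -9*86 = -774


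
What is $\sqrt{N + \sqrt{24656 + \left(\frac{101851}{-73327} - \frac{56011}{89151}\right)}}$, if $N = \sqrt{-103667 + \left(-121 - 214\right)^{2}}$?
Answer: $\frac{\sqrt{6537175377 \sqrt{1053579616762808244996678} + 42734661909655092129 \sqrt{8558}}}{6537175377} \approx 15.796$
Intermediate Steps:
$N = \sqrt{8558}$ ($N = \sqrt{-103667 + \left(-335\right)^{2}} = \sqrt{-103667 + 112225} = \sqrt{8558} \approx 92.509$)
$\sqrt{N + \sqrt{24656 + \left(\frac{101851}{-73327} - \frac{56011}{89151}\right)}} = \sqrt{\sqrt{8558} + \sqrt{24656 + \left(\frac{101851}{-73327} - \frac{56011}{89151}\right)}} = \sqrt{\sqrt{8558} + \sqrt{24656 + \left(101851 \left(- \frac{1}{73327}\right) - \frac{56011}{89151}\right)}} = \sqrt{\sqrt{8558} + \sqrt{24656 - \frac{13187237098}{6537175377}}} = \sqrt{\sqrt{8558} + \sqrt{\frac{161167408858214}{6537175377}}} = \sqrt{\sqrt{8558} + \frac{\sqrt{1053579616762808244996678}}{6537175377}}$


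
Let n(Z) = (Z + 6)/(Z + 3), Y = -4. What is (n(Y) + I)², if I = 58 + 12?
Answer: 4624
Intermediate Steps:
n(Z) = (6 + Z)/(3 + Z)
I = 70
(n(Y) + I)² = ((6 - 4)/(3 - 4) + 70)² = (2/(-1) + 70)² = (-1*2 + 70)² = (-2 + 70)² = 68² = 4624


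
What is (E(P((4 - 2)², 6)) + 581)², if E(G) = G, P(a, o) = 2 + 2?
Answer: 342225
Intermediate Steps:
P(a, o) = 4
(E(P((4 - 2)², 6)) + 581)² = (4 + 581)² = 585² = 342225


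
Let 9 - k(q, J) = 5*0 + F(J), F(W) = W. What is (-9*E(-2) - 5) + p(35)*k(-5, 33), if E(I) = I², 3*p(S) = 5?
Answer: -81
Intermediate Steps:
p(S) = 5/3 (p(S) = (⅓)*5 = 5/3)
k(q, J) = 9 - J (k(q, J) = 9 - (5*0 + J) = 9 - (0 + J) = 9 - J)
(-9*E(-2) - 5) + p(35)*k(-5, 33) = (-9*(-2)² - 5) + 5*(9 - 1*33)/3 = (-9*4 - 5) + 5*(9 - 33)/3 = (-36 - 5) + (5/3)*(-24) = -41 - 40 = -81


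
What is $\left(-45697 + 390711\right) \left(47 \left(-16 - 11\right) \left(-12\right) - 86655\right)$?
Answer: $-24643314978$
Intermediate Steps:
$\left(-45697 + 390711\right) \left(47 \left(-16 - 11\right) \left(-12\right) - 86655\right) = 345014 \left(47 \left(-27\right) \left(-12\right) - 86655\right) = 345014 \left(\left(-1269\right) \left(-12\right) - 86655\right) = 345014 \left(15228 - 86655\right) = 345014 \left(-71427\right) = -24643314978$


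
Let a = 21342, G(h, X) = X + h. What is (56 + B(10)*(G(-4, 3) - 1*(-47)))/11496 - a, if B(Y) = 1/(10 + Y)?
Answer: -2453475737/114960 ≈ -21342.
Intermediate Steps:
(56 + B(10)*(G(-4, 3) - 1*(-47)))/11496 - a = (56 + ((3 - 4) - 1*(-47))/(10 + 10))/11496 - 1*21342 = (56 + (-1 + 47)/20)*(1/11496) - 21342 = (56 + (1/20)*46)*(1/11496) - 21342 = (56 + 23/10)*(1/11496) - 21342 = (583/10)*(1/11496) - 21342 = 583/114960 - 21342 = -2453475737/114960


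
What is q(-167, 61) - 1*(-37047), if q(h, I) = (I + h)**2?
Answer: 48283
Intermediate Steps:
q(-167, 61) - 1*(-37047) = (61 - 167)**2 - 1*(-37047) = (-106)**2 + 37047 = 11236 + 37047 = 48283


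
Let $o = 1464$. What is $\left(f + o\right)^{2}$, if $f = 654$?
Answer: $4485924$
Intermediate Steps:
$\left(f + o\right)^{2} = \left(654 + 1464\right)^{2} = 2118^{2} = 4485924$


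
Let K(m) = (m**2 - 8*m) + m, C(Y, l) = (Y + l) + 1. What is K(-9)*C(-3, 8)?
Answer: 864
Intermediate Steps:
C(Y, l) = 1 + Y + l
K(m) = m**2 - 7*m
K(-9)*C(-3, 8) = (-9*(-7 - 9))*(1 - 3 + 8) = -9*(-16)*6 = 144*6 = 864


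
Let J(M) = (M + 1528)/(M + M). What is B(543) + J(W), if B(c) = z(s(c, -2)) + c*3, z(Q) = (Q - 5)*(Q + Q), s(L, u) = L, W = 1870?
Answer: 1095629089/1870 ≈ 5.8590e+5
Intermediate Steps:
z(Q) = 2*Q*(-5 + Q) (z(Q) = (-5 + Q)*(2*Q) = 2*Q*(-5 + Q))
J(M) = (1528 + M)/(2*M) (J(M) = (1528 + M)/((2*M)) = (1528 + M)*(1/(2*M)) = (1528 + M)/(2*M))
B(c) = 3*c + 2*c*(-5 + c) (B(c) = 2*c*(-5 + c) + c*3 = 2*c*(-5 + c) + 3*c = 3*c + 2*c*(-5 + c))
B(543) + J(W) = 543*(-7 + 2*543) + (1/2)*(1528 + 1870)/1870 = 543*(-7 + 1086) + (1/2)*(1/1870)*3398 = 543*1079 + 1699/1870 = 585897 + 1699/1870 = 1095629089/1870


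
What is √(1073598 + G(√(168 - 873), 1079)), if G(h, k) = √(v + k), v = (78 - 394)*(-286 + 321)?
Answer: √(1073598 + 3*I*√1109) ≈ 1036.1 + 0.048*I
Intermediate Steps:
v = -11060 (v = -316*35 = -11060)
G(h, k) = √(-11060 + k)
√(1073598 + G(√(168 - 873), 1079)) = √(1073598 + √(-11060 + 1079)) = √(1073598 + √(-9981)) = √(1073598 + 3*I*√1109)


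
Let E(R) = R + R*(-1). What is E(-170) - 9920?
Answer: -9920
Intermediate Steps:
E(R) = 0 (E(R) = R - R = 0)
E(-170) - 9920 = 0 - 9920 = -9920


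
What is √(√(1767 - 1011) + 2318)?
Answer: √(2318 + 6*√21) ≈ 48.430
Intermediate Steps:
√(√(1767 - 1011) + 2318) = √(√756 + 2318) = √(6*√21 + 2318) = √(2318 + 6*√21)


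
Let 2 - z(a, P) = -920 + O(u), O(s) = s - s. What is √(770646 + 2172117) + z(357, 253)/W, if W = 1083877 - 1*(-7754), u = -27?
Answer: 922/1091631 + √2942763 ≈ 1715.4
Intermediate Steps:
O(s) = 0
W = 1091631 (W = 1083877 + 7754 = 1091631)
z(a, P) = 922 (z(a, P) = 2 - (-920 + 0) = 2 - 1*(-920) = 2 + 920 = 922)
√(770646 + 2172117) + z(357, 253)/W = √(770646 + 2172117) + 922/1091631 = √2942763 + 922*(1/1091631) = √2942763 + 922/1091631 = 922/1091631 + √2942763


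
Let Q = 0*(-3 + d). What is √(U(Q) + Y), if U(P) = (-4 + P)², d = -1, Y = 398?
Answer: 3*√46 ≈ 20.347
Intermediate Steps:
Q = 0 (Q = 0*(-3 - 1) = 0*(-4) = 0)
√(U(Q) + Y) = √((-4 + 0)² + 398) = √((-4)² + 398) = √(16 + 398) = √414 = 3*√46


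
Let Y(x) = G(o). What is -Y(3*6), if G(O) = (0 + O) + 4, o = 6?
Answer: -10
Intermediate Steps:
G(O) = 4 + O (G(O) = O + 4 = 4 + O)
Y(x) = 10 (Y(x) = 4 + 6 = 10)
-Y(3*6) = -1*10 = -10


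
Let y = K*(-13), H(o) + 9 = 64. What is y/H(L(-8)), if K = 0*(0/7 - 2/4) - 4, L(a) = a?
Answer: 52/55 ≈ 0.94545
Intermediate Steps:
K = -4 (K = 0*(0*(⅐) - 2*¼) - 4 = 0*(0 - ½) - 4 = 0*(-½) - 4 = 0 - 4 = -4)
H(o) = 55 (H(o) = -9 + 64 = 55)
y = 52 (y = -4*(-13) = 52)
y/H(L(-8)) = 52/55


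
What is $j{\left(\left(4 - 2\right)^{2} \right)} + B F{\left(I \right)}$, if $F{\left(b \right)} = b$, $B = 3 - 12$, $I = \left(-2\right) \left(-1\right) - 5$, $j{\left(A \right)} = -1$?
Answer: $26$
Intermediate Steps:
$I = -3$ ($I = 2 - 5 = -3$)
$B = -9$ ($B = 3 - 12 = -9$)
$j{\left(\left(4 - 2\right)^{2} \right)} + B F{\left(I \right)} = -1 - -27 = -1 + 27 = 26$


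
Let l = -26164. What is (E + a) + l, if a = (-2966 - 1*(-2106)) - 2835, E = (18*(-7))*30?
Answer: -33639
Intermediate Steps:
E = -3780 (E = -126*30 = -3780)
a = -3695 (a = (-2966 + 2106) - 2835 = -860 - 2835 = -3695)
(E + a) + l = (-3780 - 3695) - 26164 = -7475 - 26164 = -33639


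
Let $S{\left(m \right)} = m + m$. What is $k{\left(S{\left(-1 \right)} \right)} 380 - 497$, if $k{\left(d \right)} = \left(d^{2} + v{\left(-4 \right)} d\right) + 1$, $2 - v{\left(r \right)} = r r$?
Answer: $12043$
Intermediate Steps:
$S{\left(m \right)} = 2 m$
$v{\left(r \right)} = 2 - r^{2}$ ($v{\left(r \right)} = 2 - r r = 2 - r^{2}$)
$k{\left(d \right)} = 1 + d^{2} - 14 d$ ($k{\left(d \right)} = \left(d^{2} + \left(2 - \left(-4\right)^{2}\right) d\right) + 1 = \left(d^{2} + \left(2 - 16\right) d\right) + 1 = \left(d^{2} - 14 d\right) + 1 = 1 + d^{2} - 14 d$)
$k{\left(S{\left(-1 \right)} \right)} 380 - 497 = \left(1 + \left(2 \left(-1\right)\right)^{2} - 14 \cdot 2 \left(-1\right)\right) 380 - 497 = \left(1 + \left(-2\right)^{2} - -28\right) 380 - 497 = \left(1 + 4 + 28\right) 380 - 497 = 33 \cdot 380 - 497 = 12540 - 497 = 12043$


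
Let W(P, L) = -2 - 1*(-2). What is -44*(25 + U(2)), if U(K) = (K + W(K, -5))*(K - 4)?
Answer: -924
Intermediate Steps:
W(P, L) = 0 (W(P, L) = -2 + 2 = 0)
U(K) = K*(-4 + K) (U(K) = (K + 0)*(K - 4) = K*(-4 + K))
-44*(25 + U(2)) = -44*(25 + 2*(-4 + 2)) = -44*(25 + 2*(-2)) = -44*(25 - 4) = -44*21 = -924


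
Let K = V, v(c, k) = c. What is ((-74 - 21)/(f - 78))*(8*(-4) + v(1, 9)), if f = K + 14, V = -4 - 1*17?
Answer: -589/17 ≈ -34.647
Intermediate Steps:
V = -21 (V = -4 - 17 = -21)
K = -21
f = -7 (f = -21 + 14 = -7)
((-74 - 21)/(f - 78))*(8*(-4) + v(1, 9)) = ((-74 - 21)/(-7 - 78))*(8*(-4) + 1) = (-95/(-85))*(-32 + 1) = -95*(-1/85)*(-31) = (19/17)*(-31) = -589/17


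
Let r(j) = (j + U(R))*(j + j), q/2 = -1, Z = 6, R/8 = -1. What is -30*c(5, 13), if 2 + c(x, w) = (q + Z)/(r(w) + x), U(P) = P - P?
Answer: 20460/343 ≈ 59.650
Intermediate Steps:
R = -8 (R = 8*(-1) = -8)
U(P) = 0
q = -2 (q = 2*(-1) = -2)
r(j) = 2*j² (r(j) = (j + 0)*(j + j) = j*(2*j) = 2*j²)
c(x, w) = -2 + 4/(x + 2*w²) (c(x, w) = -2 + (-2 + 6)/(2*w² + x) = -2 + 4/(x + 2*w²))
-30*c(5, 13) = -60*(2 - 1*5 - 2*13²)/(5 + 2*13²) = -60*(2 - 5 - 2*169)/(5 + 2*169) = -60*(2 - 5 - 338)/(5 + 338) = -60*(-341)/343 = -30*(-682/343) = 20460/343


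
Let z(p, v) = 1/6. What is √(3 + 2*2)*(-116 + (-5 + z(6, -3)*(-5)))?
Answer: -731*√7/6 ≈ -322.34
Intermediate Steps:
z(p, v) = ⅙
√(3 + 2*2)*(-116 + (-5 + z(6, -3)*(-5))) = √(3 + 2*2)*(-116 + (-5 + (⅙)*(-5))) = √(3 + 4)*(-116 + (-5 - ⅚)) = √7*(-116 - 35/6) = √7*(-731/6) = -731*√7/6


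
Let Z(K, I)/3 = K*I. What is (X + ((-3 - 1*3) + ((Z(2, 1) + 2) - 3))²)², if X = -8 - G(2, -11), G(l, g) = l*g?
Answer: 225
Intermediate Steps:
Z(K, I) = 3*I*K (Z(K, I) = 3*(K*I) = 3*(I*K) = 3*I*K)
G(l, g) = g*l
X = 14 (X = -8 - (-11)*2 = -8 - 1*(-22) = -8 + 22 = 14)
(X + ((-3 - 1*3) + ((Z(2, 1) + 2) - 3))²)² = (14 + ((-3 - 1*3) + ((3*1*2 + 2) - 3))²)² = (14 + ((-3 - 3) + ((6 + 2) - 3))²)² = (14 + (-6 + (8 - 3))²)² = (14 + (-6 + 5)²)² = (14 + (-1)²)² = (14 + 1)² = 15² = 225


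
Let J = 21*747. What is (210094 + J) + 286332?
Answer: 512113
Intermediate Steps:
J = 15687
(210094 + J) + 286332 = (210094 + 15687) + 286332 = 225781 + 286332 = 512113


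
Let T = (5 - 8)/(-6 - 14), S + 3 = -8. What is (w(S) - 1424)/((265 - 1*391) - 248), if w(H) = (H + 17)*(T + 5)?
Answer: 13931/3740 ≈ 3.7249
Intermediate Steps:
S = -11 (S = -3 - 8 = -11)
T = 3/20 (T = -3/(-20) = -3*(-1/20) = 3/20 ≈ 0.15000)
w(H) = 1751/20 + 103*H/20 (w(H) = (H + 17)*(3/20 + 5) = (17 + H)*(103/20) = 1751/20 + 103*H/20)
(w(S) - 1424)/((265 - 1*391) - 248) = ((1751/20 + (103/20)*(-11)) - 1424)/((265 - 1*391) - 248) = ((1751/20 - 1133/20) - 1424)/((265 - 391) - 248) = (309/10 - 1424)/(-126 - 248) = -13931/10/(-374) = -13931/10*(-1/374) = 13931/3740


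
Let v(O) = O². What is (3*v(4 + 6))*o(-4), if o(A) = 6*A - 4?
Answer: -8400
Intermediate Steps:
o(A) = -4 + 6*A
(3*v(4 + 6))*o(-4) = (3*(4 + 6)²)*(-4 + 6*(-4)) = (3*10²)*(-4 - 24) = (3*100)*(-28) = 300*(-28) = -8400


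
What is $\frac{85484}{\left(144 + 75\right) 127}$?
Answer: $\frac{85484}{27813} \approx 3.0735$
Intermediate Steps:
$\frac{85484}{\left(144 + 75\right) 127} = \frac{85484}{219 \cdot 127} = \frac{85484}{27813}$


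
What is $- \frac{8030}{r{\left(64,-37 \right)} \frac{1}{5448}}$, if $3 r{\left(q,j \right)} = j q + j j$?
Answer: $\frac{14582480}{111} \approx 1.3137 \cdot 10^{5}$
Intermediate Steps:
$r{\left(q,j \right)} = \frac{j^{2}}{3} + \frac{j q}{3}$ ($r{\left(q,j \right)} = \frac{j q + j j}{3} = \frac{j q + j^{2}}{3} = \frac{j^{2} + j q}{3} = \frac{j^{2}}{3} + \frac{j q}{3}$)
$- \frac{8030}{r{\left(64,-37 \right)} \frac{1}{5448}} = - \frac{8030}{\frac{1}{3} \left(-37\right) \left(-37 + 64\right) \frac{1}{5448}} = - \frac{8030}{\frac{1}{3} \left(-37\right) 27 \cdot \frac{1}{5448}} = - \frac{8030}{\left(-333\right) \frac{1}{5448}} = - \frac{8030}{- \frac{111}{1816}} = \left(-8030\right) \left(- \frac{1816}{111}\right) = \frac{14582480}{111}$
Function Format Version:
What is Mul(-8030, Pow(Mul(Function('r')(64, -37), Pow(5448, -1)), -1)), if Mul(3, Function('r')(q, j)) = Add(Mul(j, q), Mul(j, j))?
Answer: Rational(14582480, 111) ≈ 1.3137e+5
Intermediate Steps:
Function('r')(q, j) = Add(Mul(Rational(1, 3), Pow(j, 2)), Mul(Rational(1, 3), j, q)) (Function('r')(q, j) = Mul(Rational(1, 3), Add(Mul(j, q), Mul(j, j))) = Mul(Rational(1, 3), Add(Mul(j, q), Pow(j, 2))) = Mul(Rational(1, 3), Add(Pow(j, 2), Mul(j, q))) = Add(Mul(Rational(1, 3), Pow(j, 2)), Mul(Rational(1, 3), j, q)))
Mul(-8030, Pow(Mul(Function('r')(64, -37), Pow(5448, -1)), -1)) = Mul(-8030, Pow(Mul(Mul(Rational(1, 3), -37, Add(-37, 64)), Pow(5448, -1)), -1)) = Mul(-8030, Pow(Mul(Mul(Rational(1, 3), -37, 27), Rational(1, 5448)), -1)) = Mul(-8030, Pow(Mul(-333, Rational(1, 5448)), -1)) = Mul(-8030, Pow(Rational(-111, 1816), -1)) = Mul(-8030, Rational(-1816, 111)) = Rational(14582480, 111)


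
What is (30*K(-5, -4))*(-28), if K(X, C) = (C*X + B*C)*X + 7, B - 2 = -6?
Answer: 145320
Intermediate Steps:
B = -4 (B = 2 - 6 = -4)
K(X, C) = 7 + X*(-4*C + C*X) (K(X, C) = (C*X - 4*C)*X + 7 = (-4*C + C*X)*X + 7 = X*(-4*C + C*X) + 7 = 7 + X*(-4*C + C*X))
(30*K(-5, -4))*(-28) = (30*(7 - 4*(-5)² - 4*(-4)*(-5)))*(-28) = (30*(7 - 4*25 - 80))*(-28) = (30*(7 - 100 - 80))*(-28) = (30*(-173))*(-28) = -5190*(-28) = 145320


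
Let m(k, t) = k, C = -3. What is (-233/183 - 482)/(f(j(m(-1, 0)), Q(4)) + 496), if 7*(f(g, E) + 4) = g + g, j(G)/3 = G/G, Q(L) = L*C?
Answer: -619073/631350 ≈ -0.98055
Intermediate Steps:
Q(L) = -3*L (Q(L) = L*(-3) = -3*L)
j(G) = 3 (j(G) = 3*(G/G) = 3*1 = 3)
f(g, E) = -4 + 2*g/7 (f(g, E) = -4 + (g + g)/7 = -4 + (2*g)/7 = -4 + 2*g/7)
(-233/183 - 482)/(f(j(m(-1, 0)), Q(4)) + 496) = (-233/183 - 482)/((-4 + (2/7)*3) + 496) = (-233*1/183 - 482)/((-4 + 6/7) + 496) = (-233/183 - 482)/(-22/7 + 496) = -88439/(183*3450/7) = -88439/183*7/3450 = -619073/631350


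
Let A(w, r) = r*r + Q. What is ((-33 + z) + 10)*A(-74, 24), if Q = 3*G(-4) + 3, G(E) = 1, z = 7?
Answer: -9312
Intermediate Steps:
Q = 6 (Q = 3*1 + 3 = 3 + 3 = 6)
A(w, r) = 6 + r**2 (A(w, r) = r*r + 6 = r**2 + 6 = 6 + r**2)
((-33 + z) + 10)*A(-74, 24) = ((-33 + 7) + 10)*(6 + 24**2) = (-26 + 10)*(6 + 576) = -16*582 = -9312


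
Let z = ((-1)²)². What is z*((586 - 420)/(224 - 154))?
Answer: 83/35 ≈ 2.3714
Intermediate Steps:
z = 1 (z = 1² = 1)
z*((586 - 420)/(224 - 154)) = 1*((586 - 420)/(224 - 154)) = 1*(166/70) = 1*(166*(1/70)) = 1*(83/35) = 83/35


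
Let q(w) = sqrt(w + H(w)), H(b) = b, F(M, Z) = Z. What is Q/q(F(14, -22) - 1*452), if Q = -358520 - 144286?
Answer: 83801*I*sqrt(237)/79 ≈ 16330.0*I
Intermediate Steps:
Q = -502806
q(w) = sqrt(2)*sqrt(w) (q(w) = sqrt(w + w) = sqrt(2*w) = sqrt(2)*sqrt(w))
Q/q(F(14, -22) - 1*452) = -502806*sqrt(2)/(2*sqrt(-22 - 1*452)) = -502806*sqrt(2)/(2*sqrt(-22 - 452)) = -502806*(-I*sqrt(237)/474) = -(-83801)*I*sqrt(237)/79 = 83801*I*sqrt(237)/79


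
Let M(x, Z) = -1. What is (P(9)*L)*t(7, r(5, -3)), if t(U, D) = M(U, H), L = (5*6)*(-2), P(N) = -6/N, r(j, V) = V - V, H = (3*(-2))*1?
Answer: -40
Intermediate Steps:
H = -6 (H = -6*1 = -6)
r(j, V) = 0
L = -60 (L = 30*(-2) = -60)
t(U, D) = -1
(P(9)*L)*t(7, r(5, -3)) = (-6/9*(-60))*(-1) = (-6*⅑*(-60))*(-1) = -⅔*(-60)*(-1) = 40*(-1) = -40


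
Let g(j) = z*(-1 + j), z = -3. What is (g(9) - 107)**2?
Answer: 17161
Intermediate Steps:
g(j) = 3 - 3*j (g(j) = -3*(-1 + j) = 3 - 3*j)
(g(9) - 107)**2 = ((3 - 3*9) - 107)**2 = ((3 - 27) - 107)**2 = (-24 - 107)**2 = (-131)**2 = 17161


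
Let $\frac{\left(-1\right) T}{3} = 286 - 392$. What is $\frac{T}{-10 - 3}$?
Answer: $- \frac{318}{13} \approx -24.462$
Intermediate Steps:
$T = 318$ ($T = - 3 \left(286 - 392\right) = \left(-3\right) \left(-106\right) = 318$)
$\frac{T}{-10 - 3} = \frac{318}{-10 - 3} = \frac{318}{-13} = 318 \left(- \frac{1}{13}\right) = - \frac{318}{13}$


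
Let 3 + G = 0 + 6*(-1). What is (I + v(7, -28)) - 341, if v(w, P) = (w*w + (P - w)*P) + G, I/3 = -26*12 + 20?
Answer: -197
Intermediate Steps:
I = -876 (I = 3*(-26*12 + 20) = 3*(-312 + 20) = 3*(-292) = -876)
G = -9 (G = -3 + (0 + 6*(-1)) = -3 + (0 - 6) = -3 - 6 = -9)
v(w, P) = -9 + w**2 + P*(P - w) (v(w, P) = (w*w + (P - w)*P) - 9 = (w**2 + P*(P - w)) - 9 = -9 + w**2 + P*(P - w))
(I + v(7, -28)) - 341 = (-876 + (-9 + (-28)**2 + 7**2 - 1*(-28)*7)) - 341 = (-876 + (-9 + 784 + 49 + 196)) - 341 = (-876 + 1020) - 341 = 144 - 341 = -197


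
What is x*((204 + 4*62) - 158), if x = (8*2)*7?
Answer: 32928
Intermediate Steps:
x = 112 (x = 16*7 = 112)
x*((204 + 4*62) - 158) = 112*((204 + 4*62) - 158) = 112*((204 + 248) - 158) = 112*(452 - 158) = 112*294 = 32928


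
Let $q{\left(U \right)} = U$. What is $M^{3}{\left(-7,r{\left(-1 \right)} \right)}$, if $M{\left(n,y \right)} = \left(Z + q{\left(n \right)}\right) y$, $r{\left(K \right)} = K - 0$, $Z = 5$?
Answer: $8$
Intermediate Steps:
$r{\left(K \right)} = K$ ($r{\left(K \right)} = K + 0 = K$)
$M{\left(n,y \right)} = y \left(5 + n\right)$ ($M{\left(n,y \right)} = \left(5 + n\right) y = y \left(5 + n\right)$)
$M^{3}{\left(-7,r{\left(-1 \right)} \right)} = \left(- (5 - 7)\right)^{3} = \left(\left(-1\right) \left(-2\right)\right)^{3} = 2^{3} = 8$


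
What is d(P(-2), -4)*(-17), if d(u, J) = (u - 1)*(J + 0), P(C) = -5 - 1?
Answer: -476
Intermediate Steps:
P(C) = -6
d(u, J) = J*(-1 + u) (d(u, J) = (-1 + u)*J = J*(-1 + u))
d(P(-2), -4)*(-17) = -4*(-1 - 6)*(-17) = -4*(-7)*(-17) = 28*(-17) = -476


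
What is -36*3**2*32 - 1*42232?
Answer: -52600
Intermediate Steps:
-36*3**2*32 - 1*42232 = -36*9*32 - 42232 = -324*32 - 42232 = -10368 - 42232 = -52600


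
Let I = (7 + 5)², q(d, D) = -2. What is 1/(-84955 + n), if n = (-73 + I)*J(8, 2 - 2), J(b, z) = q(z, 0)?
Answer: -1/85097 ≈ -1.1751e-5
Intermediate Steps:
J(b, z) = -2
I = 144 (I = 12² = 144)
n = -142 (n = (-73 + 144)*(-2) = 71*(-2) = -142)
1/(-84955 + n) = 1/(-84955 - 142) = 1/(-85097) = -1/85097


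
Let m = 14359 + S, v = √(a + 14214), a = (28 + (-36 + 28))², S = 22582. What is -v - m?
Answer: -36941 - √14614 ≈ -37062.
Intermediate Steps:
a = 400 (a = (28 - 8)² = 20² = 400)
v = √14614 (v = √(400 + 14214) = √14614 ≈ 120.89)
m = 36941 (m = 14359 + 22582 = 36941)
-v - m = -√14614 - 1*36941 = -√14614 - 36941 = -36941 - √14614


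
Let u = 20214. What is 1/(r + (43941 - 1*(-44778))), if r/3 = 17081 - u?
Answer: 1/79320 ≈ 1.2607e-5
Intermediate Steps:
r = -9399 (r = 3*(17081 - 1*20214) = 3*(17081 - 20214) = 3*(-3133) = -9399)
1/(r + (43941 - 1*(-44778))) = 1/(-9399 + (43941 - 1*(-44778))) = 1/(-9399 + (43941 + 44778)) = 1/(-9399 + 88719) = 1/79320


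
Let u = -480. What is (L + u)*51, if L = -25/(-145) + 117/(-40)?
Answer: -28559643/1160 ≈ -24620.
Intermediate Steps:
L = -3193/1160 (L = -25*(-1/145) + 117*(-1/40) = 5/29 - 117/40 = -3193/1160 ≈ -2.7526)
(L + u)*51 = (-3193/1160 - 480)*51 = -559993/1160*51 = -28559643/1160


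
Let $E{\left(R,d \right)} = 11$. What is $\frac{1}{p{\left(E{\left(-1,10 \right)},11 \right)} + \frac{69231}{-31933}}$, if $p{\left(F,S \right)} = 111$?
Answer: $\frac{31933}{3475332} \approx 0.0091885$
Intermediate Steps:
$\frac{1}{p{\left(E{\left(-1,10 \right)},11 \right)} + \frac{69231}{-31933}} = \frac{1}{111 + \frac{69231}{-31933}} = \frac{1}{111 + 69231 \left(- \frac{1}{31933}\right)} = \frac{1}{111 - \frac{69231}{31933}} = \frac{1}{\frac{3475332}{31933}} = \frac{31933}{3475332}$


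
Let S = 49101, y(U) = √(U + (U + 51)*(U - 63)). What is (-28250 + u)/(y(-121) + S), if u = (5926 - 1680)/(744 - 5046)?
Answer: -994587777391/1728612031914 + 60767873*√12759/5185836095742 ≈ -0.57404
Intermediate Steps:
u = -2123/2151 (u = 4246/(-4302) = 4246*(-1/4302) = -2123/2151 ≈ -0.98698)
y(U) = √(U + (-63 + U)*(51 + U)) (y(U) = √(U + (51 + U)*(-63 + U)) = √(U + (-63 + U)*(51 + U)))
(-28250 + u)/(y(-121) + S) = (-28250 - 2123/2151)/(√(-3213 + (-121)² - 11*(-121)) + 49101) = -60767873/(2151*(√(-3213 + 14641 + 1331) + 49101)) = -60767873/(2151*(√12759 + 49101)) = -60767873/(2151*(49101 + √12759))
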